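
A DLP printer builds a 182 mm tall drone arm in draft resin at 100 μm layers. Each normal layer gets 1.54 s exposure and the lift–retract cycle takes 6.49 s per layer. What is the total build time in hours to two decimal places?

4.06 hours

Layers = ⌈182/0.1⌉ = 1820.
Per-layer time = 1.54 + 6.49, so 8.03 s.
Total = 1820 × 8.03 = 14614.6 s = 4.06 hours.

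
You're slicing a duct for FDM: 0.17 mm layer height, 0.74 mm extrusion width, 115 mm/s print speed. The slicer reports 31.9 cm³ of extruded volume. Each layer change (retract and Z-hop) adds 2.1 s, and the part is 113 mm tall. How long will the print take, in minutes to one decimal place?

Extrusion cross-section = 0.17 × 0.74, so 0.1258 mm².
Path length: 31900 mm³ / 0.1258 mm² → 253577.1 mm.
Time extruding = 253577.1 / 115 = 2205 s.
Number of layers: 113 / 0.17 → 665 (rounded up).
Non-print overhead = 665 × 2.1, so 1396.5 s.
Total = 2205 + 1396.5 = 3601.5 s = 60.0 minutes.

60.0 minutes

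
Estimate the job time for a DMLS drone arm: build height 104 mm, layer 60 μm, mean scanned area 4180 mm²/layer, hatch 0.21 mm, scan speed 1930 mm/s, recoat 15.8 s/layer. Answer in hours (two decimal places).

Number of layers: 104 / 0.06 → 1734 (rounded up).
Scan path per layer = 4180 / 0.21, so 19904.8 mm.
Scan time per layer: 19904.8 / 1930 → 10.3134 s.
Layer cycle = 10.3134 + 15.8 = 26.1134 s.
Total: 1734 × 26.1134 s = 45280.6356 s → 12.58 hours.

12.58 hours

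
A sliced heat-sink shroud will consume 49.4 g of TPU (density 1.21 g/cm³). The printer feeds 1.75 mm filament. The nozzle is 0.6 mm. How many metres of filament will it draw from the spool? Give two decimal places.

16.97 m

Extruded volume: 49.4/1.21 = 40.8264 cm³ (40826.4 mm³).
A = π r² = π × 0.875² = 2.4053 mm².
Length = 40826.4 / 2.4053 = 16973.52 mm = 16.97 m.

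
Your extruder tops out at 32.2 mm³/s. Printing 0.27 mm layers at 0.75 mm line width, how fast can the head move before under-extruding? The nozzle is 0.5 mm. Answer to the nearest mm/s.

159 mm/s

Bead cross-section = 0.27 × 0.75 = 0.2025 mm².
Max speed = 32.2 / 0.2025 = 159.01 ≈ 159 mm/s.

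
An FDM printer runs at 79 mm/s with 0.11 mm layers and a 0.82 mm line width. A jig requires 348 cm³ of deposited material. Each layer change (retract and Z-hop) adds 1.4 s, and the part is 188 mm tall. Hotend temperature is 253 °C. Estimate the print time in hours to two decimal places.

Line area = 0.11 × 0.82, so 0.0902 mm².
Path length: 348000 mm³ / 0.0902 mm² → 3858093.1 mm.
Time extruding: 3858093.1 / 79 → 48836.6 s.
Layer count = ceil(188 / 0.11) = 1710.
Non-print overhead: 1710 × 1.4 → 2394 s.
Altogether 48836.6 + 2394 = 51230.6 s, i.e. 14.23 hours.

14.23 hours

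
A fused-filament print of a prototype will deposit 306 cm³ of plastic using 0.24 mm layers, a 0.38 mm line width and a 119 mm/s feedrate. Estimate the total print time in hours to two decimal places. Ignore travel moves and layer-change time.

7.83 hours

Extrusion cross-section: 0.24 × 0.38 → 0.0912 mm².
Path length: 306000 mm³ / 0.0912 mm² → 3355263.2 mm.
Extrusion time = 3355263.2 / 119, so 28195.5 s.
28195.5 s = 7.83 hours.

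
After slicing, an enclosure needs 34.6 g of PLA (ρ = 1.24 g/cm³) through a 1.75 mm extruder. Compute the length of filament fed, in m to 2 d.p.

11.60 m

Extruded volume: 34.6/1.24 = 27.9032 cm³ (27903.2 mm³).
Filament cross-section = π × (1.75/2)² = 2.4053 mm².
Length = 27903.2 / 2.4053 = 11600.72 mm = 11.60 m.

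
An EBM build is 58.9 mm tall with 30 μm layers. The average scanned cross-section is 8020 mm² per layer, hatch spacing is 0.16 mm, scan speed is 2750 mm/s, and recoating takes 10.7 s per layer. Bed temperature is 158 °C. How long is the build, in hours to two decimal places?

15.78 hours

Layers = ⌈58.9/0.03⌉ = 1964.
Hatch length per layer: 8020 / 0.16 → 50125 mm.
Scan time per layer = 50125 / 2750 = 18.2273 s.
Layer cycle: 18.2273 + 10.7 → 28.9273 s.
1964 layers × 28.9273 s/layer = 56813.2172 s, i.e. 15.78 hours.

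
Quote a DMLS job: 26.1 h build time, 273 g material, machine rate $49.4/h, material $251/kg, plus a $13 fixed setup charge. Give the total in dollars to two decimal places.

$1370.86

Time charge: 49.4 × 26.1 → $1289.34.
Feedstock cost = 251 × 273/1000 = $68.523.
Total = 1289.34 + 68.523 + 13 = 1370.863 ≈ $1370.86.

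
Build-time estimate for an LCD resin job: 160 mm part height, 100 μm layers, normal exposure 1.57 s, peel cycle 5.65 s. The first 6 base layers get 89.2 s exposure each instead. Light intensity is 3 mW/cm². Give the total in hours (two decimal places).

Layer count = ceil(160 / 0.1) = 1600.
Bottom layers = 6 × (89.2 + 5.65), so 569.1 s.
Normal layers = 1594 × (1.57 + 5.65), so 11508.68 s.
Sum: 569.1 + 11508.68 = 12077.78 s → 3.35 hours.

3.35 hours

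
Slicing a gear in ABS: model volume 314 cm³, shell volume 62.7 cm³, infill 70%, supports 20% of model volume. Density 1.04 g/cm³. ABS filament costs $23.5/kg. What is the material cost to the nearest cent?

Infill region = 314 − 62.7 = 251.3 cm³.
Infill volume = 0.70 × 251.3 = 175.91 cm³.
Support = 0.20 × 314 = 62.8 cm³.
Total printed volume = 62.7 + 175.91 + 62.8 = 301.41 cm³.
Mass: 301.41 × 1.04 → 313.4664 g.
At $23.5/kg: 313.4664/1000 × 23.5 = $7.37.

$7.37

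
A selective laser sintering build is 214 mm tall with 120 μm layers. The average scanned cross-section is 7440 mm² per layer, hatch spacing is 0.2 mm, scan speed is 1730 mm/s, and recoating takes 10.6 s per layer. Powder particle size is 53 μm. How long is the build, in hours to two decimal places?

15.91 hours

Layers = ⌈214/0.12⌉ = 1784.
Per-layer scan distance: 7440 / 0.2 → 37200 mm.
Scan time per layer = 37200 / 1730, so 21.5029 s.
Per-layer time = 21.5029 + 10.6, so 32.1029 s.
Build time = 1784 × 32.1029 = 57271.5736 s = 15.91 hours.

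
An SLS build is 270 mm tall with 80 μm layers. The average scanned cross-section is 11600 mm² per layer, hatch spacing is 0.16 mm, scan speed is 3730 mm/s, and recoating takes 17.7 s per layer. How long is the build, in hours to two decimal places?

Layers = ⌈270/0.08⌉ = 3375.
Hatch length per layer: 11600 / 0.16 → 72500 mm.
Laser time per layer = 72500 / 3730 = 19.437 s.
Per-layer time = 19.437 + 17.7 = 37.137 s.
Total: 3375 × 37.137 s = 125337.375 s → 34.82 hours.

34.82 hours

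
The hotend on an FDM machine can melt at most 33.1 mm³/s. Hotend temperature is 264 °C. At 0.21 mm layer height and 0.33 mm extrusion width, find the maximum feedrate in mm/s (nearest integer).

478 mm/s

A: 0.21 × 0.33 → 0.0693 mm².
v_max = Q/A = 33.1/0.0693 = 477.63 mm/s → 478 mm/s.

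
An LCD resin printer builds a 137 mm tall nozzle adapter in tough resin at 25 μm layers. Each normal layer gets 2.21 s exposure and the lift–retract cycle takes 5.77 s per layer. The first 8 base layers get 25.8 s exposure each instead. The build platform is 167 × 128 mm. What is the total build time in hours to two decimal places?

Number of layers: 137 / 0.025 → 5480 (rounded up).
Bottom layers = 8 × (25.8 + 5.77) = 252.56 s.
Regular layers = 5472 × (2.21 + 5.77) = 43666.56 s.
Total = 252.56 + 43666.56 = 43919.12 s = 12.20 hours.

12.20 hours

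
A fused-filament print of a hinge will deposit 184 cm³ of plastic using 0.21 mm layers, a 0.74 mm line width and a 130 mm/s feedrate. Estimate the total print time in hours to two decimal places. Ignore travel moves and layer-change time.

Bead cross-section = 0.21 × 0.74 = 0.1554 mm².
Total extruded path = 184000/0.1554 = 1184041.2 mm.
Time extruding = 1184041.2 / 130, so 9108 s.
Converting: 9108 s = 2.53 hours.

2.53 hours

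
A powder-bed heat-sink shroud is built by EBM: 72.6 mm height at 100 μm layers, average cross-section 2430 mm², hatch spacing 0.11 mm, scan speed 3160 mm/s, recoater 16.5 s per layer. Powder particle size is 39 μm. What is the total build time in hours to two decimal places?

Layers = ⌈72.6/0.1⌉ = 726.
Hatch length per layer = 2430 / 0.11 = 22090.9 mm.
Scan time per layer: 22090.9 / 3160 → 6.9908 s.
Time per layer = 6.9908 + 16.5, so 23.4908 s.
Total: 726 × 23.4908 s = 17054.3208 s → 4.74 hours.

4.74 hours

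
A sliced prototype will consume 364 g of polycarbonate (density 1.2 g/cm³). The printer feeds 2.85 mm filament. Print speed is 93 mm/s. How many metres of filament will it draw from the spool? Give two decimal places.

47.55 m

Volume = 364 g / 1.2 g·cm⁻³ = 303.3333 cm³ = 303333.3 mm³.
A = π r² = π × 1.425² = 6.3794 mm².
Length = 303333.3 / 6.3794 = 47548.88 mm = 47.55 m.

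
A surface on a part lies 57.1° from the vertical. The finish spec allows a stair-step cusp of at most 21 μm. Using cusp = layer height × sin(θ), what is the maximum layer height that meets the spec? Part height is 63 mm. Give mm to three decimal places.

0.025 mm

Layer height = cusp / sin(57.1°) = 0.021 / 0.8396 = 0.025 mm.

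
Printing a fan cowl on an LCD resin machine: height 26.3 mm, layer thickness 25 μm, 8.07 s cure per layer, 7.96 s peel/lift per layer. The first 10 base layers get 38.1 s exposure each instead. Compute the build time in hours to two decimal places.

Number of layers: 26.3 / 0.025 → 1052 (rounded up).
Burn-in layers = 10 × (38.1 + 7.96), so 460.6 s.
Remaining layers = 1042 × (8.07 + 7.96) = 16703.26 s.
Total = 460.6 + 16703.26 = 17163.86 s = 4.77 hours.

4.77 hours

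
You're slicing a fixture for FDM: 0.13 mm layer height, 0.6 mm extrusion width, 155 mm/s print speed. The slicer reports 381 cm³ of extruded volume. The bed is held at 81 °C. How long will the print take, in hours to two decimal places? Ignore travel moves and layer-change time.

Extrusion cross-section = 0.13 × 0.6, so 0.078 mm².
Toolpath length = 381 cm³ / 0.078 mm² = 381000 / 0.078 = 4884615.4 mm.
Extrusion time = 4884615.4 / 155, so 31513.6 s.
In the requested units: 31513.6 s = 8.75 hours.

8.75 hours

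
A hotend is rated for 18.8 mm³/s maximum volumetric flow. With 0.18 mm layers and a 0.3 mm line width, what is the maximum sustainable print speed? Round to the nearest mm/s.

Extrusion cross-section = 0.18 × 0.3 = 0.054 mm².
v_max = Q/A = 18.8/0.054 = 348.15 mm/s → 348 mm/s.

348 mm/s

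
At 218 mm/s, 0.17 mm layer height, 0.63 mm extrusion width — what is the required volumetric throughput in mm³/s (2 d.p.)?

23.35

A: 0.17 × 0.63 → 0.1071 mm².
Q = v·A = 218 × 0.1071 = 23.35 mm³/s.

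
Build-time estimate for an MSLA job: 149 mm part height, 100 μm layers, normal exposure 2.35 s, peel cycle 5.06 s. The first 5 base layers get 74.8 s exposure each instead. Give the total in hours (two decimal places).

3.17 hours

Layer count = ceil(149 / 0.1) = 1490.
Base layers = 5 × (74.8 + 5.06) = 399.3 s.
Normal layers = 1485 × (2.35 + 5.06), so 11003.85 s.
Total = 399.3 + 11003.85 = 11403.15 s = 3.17 hours.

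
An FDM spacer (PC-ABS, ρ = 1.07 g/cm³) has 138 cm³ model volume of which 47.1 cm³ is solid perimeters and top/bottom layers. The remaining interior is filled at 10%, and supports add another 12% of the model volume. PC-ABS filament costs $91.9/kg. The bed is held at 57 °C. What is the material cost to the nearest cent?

Volume inside the shell = 138 − 47.1 = 90.9 cm³.
Infill volume = 0.10 × 90.9 = 9.09 cm³.
Support = 0.12 × 138 = 16.56 cm³.
Total printed volume = 47.1 + 9.09 + 16.56, so 72.75 cm³.
Mass = 72.75 × 1.07 = 77.8425 g.
At $91.9/kg: 77.8425/1000 × 91.9 = $7.15.

$7.15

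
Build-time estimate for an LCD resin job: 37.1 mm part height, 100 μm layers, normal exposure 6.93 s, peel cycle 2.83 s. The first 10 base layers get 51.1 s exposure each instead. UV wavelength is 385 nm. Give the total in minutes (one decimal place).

Number of layers: 37.1 / 0.1 → 371 (rounded up).
Base layers = 10 × (51.1 + 2.83) = 539.3 s.
Normal layers = 361 × (6.93 + 2.83) = 3523.36 s.
Sum: 539.3 + 3523.36 = 4062.66 s → 67.7 minutes.

67.7 minutes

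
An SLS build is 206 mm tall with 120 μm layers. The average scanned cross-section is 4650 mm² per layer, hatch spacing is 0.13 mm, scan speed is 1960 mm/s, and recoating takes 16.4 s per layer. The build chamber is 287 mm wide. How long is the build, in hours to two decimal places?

16.53 hours

Layer count = ceil(206 / 0.12) = 1717.
Per-layer scan distance = 4650 / 0.13, so 35769.2 mm.
Per-layer scan time: 35769.2 / 1960 → 18.2496 s.
Per-layer time = 18.2496 + 16.4, so 34.6496 s.
1717 layers × 34.6496 s/layer = 59493.3632 s, i.e. 16.53 hours.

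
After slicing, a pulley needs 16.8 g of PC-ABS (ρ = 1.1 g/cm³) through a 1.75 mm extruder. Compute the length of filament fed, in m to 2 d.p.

6.35 m

Extruded volume: 16.8/1.1 = 15.2727 cm³ (15272.7 mm³).
Cross-section of 1.75 mm filament: π·(1.75/2)² = 2.4053 mm².
L = V/A = 15272.7/2.4053 = 6349.6 mm → 6.35 m.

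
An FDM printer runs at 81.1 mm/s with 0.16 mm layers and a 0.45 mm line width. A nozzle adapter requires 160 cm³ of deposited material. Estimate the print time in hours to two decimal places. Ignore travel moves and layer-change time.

Line area: 0.16 × 0.45 → 0.072 mm².
Path length: 160000 mm³ / 0.072 mm² → 2222222.2 mm.
Time extruding = 2222222.2 / 81.1, so 27401 s.
Converting: 27401 s = 7.61 hours.

7.61 hours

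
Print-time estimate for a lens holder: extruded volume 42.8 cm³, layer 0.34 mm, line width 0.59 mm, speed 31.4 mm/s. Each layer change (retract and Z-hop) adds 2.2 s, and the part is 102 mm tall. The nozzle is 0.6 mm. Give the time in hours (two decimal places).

Extrusion cross-section = 0.34 × 0.59, so 0.2006 mm².
Path length: 42800 mm³ / 0.2006 mm² → 213359.9 mm.
Print-move time = 213359.9 / 31.4, so 6794.9 s.
Layers = ⌈102/0.34⌉ = 300.
Non-print overhead: 300 × 2.2 → 660 s.
Altogether 6794.9 + 660 = 7454.9 s, i.e. 2.07 hours.

2.07 hours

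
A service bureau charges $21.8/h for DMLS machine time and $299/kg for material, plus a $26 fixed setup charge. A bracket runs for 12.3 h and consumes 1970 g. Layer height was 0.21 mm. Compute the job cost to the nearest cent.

$883.17

Time charge: 21.8 × 12.3 → $268.14.
Material charge: 299 × 1970/1000 → $589.03.
Adding setup: 268.14 + 589.03 + 26 → $883.17.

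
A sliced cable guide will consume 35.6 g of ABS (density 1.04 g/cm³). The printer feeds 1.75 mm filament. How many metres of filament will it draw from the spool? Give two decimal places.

14.23 m

Volume = 35.6 g / 1.04 g·cm⁻³ = 34.2308 cm³ = 34230.8 mm³.
Filament cross-section = π × (1.75/2)² = 2.4053 mm².
Length = 34230.8 / 2.4053 = 14231.41 mm = 14.23 m.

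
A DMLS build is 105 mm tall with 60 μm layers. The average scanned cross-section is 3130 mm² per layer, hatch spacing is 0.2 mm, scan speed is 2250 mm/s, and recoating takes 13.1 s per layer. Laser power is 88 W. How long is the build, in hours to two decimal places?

Layers = ⌈105/0.06⌉ = 1750.
Hatch length per layer = 3130 / 0.2, so 15650 mm.
Per-layer scan time = 15650 / 2250 = 6.9556 s.
Layer cycle: 6.9556 + 13.1 → 20.0556 s.
1750 layers × 20.0556 s/layer = 35097.3 s, i.e. 9.75 hours.

9.75 hours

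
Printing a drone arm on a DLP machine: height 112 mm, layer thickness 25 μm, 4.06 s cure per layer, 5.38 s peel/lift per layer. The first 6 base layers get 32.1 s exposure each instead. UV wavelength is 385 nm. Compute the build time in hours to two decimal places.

11.79 hours

Layers = ⌈112/0.025⌉ = 4480.
Burn-in layers: 6 × (32.1 + 5.38) → 224.88 s.
Regular layers = 4474 × (4.06 + 5.38) = 42234.56 s.
Sum: 224.88 + 42234.56 = 42459.44 s → 11.79 hours.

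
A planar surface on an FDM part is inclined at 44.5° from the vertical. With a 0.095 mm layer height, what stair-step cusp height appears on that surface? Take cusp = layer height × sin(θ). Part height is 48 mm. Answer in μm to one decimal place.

66.6 μm

sin(44.5°) = 0.7009, so cusp = 0.095 × 0.7009 = 0.066586 mm → 66.6 μm.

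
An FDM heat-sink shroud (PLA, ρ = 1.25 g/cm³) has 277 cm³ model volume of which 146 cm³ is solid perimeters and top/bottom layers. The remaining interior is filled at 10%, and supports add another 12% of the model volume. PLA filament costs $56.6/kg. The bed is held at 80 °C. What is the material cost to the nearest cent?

Infill region: 277 − 146 → 131 cm³.
Infill deposited = 0.10 × 131, so 13.1 cm³.
Support = 0.12 × 277 = 33.24 cm³.
Total extruded = 146 + 13.1 + 33.24 = 192.34 cm³.
Mass: 192.34 × 1.25 → 240.425 g.
At $56.6/kg: 240.425/1000 × 56.6 = $13.61.

$13.61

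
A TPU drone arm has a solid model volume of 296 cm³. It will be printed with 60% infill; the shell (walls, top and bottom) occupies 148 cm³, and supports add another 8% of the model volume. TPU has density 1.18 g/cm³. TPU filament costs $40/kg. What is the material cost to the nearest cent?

$12.29

Volume inside the shell = 296 − 148 = 148 cm³.
Deposited infill = 0.60 × 148, so 88.8 cm³.
Support = 0.08 × 296 = 23.68 cm³.
Deposited volume = 148 + 88.8 + 23.68 = 260.48 cm³.
Mass = 260.48 × 1.18, so 307.3664 g.
Cost = 307.3664 g / 1000 × $40/kg = $12.29.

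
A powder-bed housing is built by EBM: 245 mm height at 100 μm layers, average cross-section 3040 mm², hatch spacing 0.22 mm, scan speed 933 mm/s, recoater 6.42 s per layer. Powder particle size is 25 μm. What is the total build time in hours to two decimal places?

14.45 hours

Layers = ⌈245/0.1⌉ = 2450.
Per-layer scan distance = 3040 / 0.22 = 13818.2 mm.
Beam time per layer = 13818.2 / 933, so 14.8105 s.
Time per layer = 14.8105 + 6.42, so 21.2305 s.
Build time = 2450 × 21.2305 = 52014.725 s = 14.45 hours.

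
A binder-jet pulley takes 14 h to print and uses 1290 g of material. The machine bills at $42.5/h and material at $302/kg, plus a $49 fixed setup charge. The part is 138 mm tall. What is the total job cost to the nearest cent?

Machine-time cost = 42.5 × 14, so $595.00.
Material charge: 302 × 1290/1000 → $389.58.
Adding setup: 595.00 + 389.58 + 49 → $1033.58.

$1033.58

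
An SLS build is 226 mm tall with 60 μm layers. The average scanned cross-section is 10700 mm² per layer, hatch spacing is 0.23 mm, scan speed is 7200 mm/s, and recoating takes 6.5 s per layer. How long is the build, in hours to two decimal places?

Number of layers: 226 / 0.06 → 3767 (rounded up).
Per-layer scan distance = 10700 / 0.23, so 46521.7 mm.
Laser time per layer = 46521.7 / 7200 = 6.4613 s.
Layer cycle = 6.4613 + 6.5, so 12.9613 s.
Build time = 3767 × 12.9613 = 48825.2171 s = 13.56 hours.

13.56 hours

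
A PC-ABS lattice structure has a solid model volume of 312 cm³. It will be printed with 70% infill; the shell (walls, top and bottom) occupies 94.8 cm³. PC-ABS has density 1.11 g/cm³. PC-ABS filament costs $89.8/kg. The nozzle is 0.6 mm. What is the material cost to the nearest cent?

Interior volume = 312 − 94.8 = 217.2 cm³.
Deposited infill: 0.70 × 217.2 → 152.04 cm³.
Total printed volume = 94.8 + 152.04 = 246.84 cm³.
Mass: 246.84 × 1.11 → 273.9924 g.
At $89.8/kg: 273.9924/1000 × 89.8 = $24.60.

$24.60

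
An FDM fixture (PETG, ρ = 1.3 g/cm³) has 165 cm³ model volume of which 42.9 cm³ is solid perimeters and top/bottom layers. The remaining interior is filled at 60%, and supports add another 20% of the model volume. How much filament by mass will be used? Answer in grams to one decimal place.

Interior volume = 165 − 42.9, so 122.1 cm³.
Infill deposited: 0.60 × 122.1 → 73.26 cm³.
Support = 0.20 × 165 = 33 cm³.
Deposited volume = 42.9 + 73.26 + 33 = 149.16 cm³.
Mass: 149.16 × 1.3 → 193.908 g.

193.9 g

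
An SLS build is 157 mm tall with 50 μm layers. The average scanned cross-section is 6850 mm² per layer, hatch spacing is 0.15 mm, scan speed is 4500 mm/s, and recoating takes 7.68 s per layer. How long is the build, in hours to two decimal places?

Number of layers: 157 / 0.05 → 3140 (rounded up).
Hatch length per layer: 6850 / 0.15 → 45666.7 mm.
Scan time per layer: 45666.7 / 4500 → 10.1482 s.
Time per layer = 10.1482 + 7.68 = 17.8282 s.
Build time = 3140 × 17.8282 = 55980.548 s = 15.55 hours.

15.55 hours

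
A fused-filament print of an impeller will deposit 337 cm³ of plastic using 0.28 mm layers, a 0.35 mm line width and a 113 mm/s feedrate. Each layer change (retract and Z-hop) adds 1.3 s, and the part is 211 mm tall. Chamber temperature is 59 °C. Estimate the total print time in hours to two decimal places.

8.73 hours

Extrusion cross-section: 0.28 × 0.35 → 0.098 mm².
Path length: 337000 mm³ / 0.098 mm² → 3438775.5 mm.
Extrusion time = 3438775.5 / 113 = 30431.6 s.
Number of layers: 211 / 0.28 → 754 (rounded up).
Layer-change overhead = 754 × 1.3 = 980.2 s.
Total = 30431.6 + 980.2 = 31411.8 s = 8.73 hours.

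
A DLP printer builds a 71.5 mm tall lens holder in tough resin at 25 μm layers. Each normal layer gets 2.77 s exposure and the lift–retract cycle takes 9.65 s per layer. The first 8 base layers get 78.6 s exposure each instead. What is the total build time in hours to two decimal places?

10.04 hours

Layers = ⌈71.5/0.025⌉ = 2860.
Bottom layers: 8 × (78.6 + 9.65) → 706 s.
Remaining layers = 2852 × (2.77 + 9.65) = 35421.84 s.
Sum: 706 + 35421.84 = 36127.84 s → 10.04 hours.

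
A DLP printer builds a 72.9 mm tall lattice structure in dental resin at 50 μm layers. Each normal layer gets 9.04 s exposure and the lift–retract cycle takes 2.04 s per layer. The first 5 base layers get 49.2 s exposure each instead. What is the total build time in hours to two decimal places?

Layers = ⌈72.9/0.05⌉ = 1458.
Burn-in layers: 5 × (49.2 + 2.04) → 256.2 s.
Regular layers = 1453 × (9.04 + 2.04), so 16099.24 s.
Total = 256.2 + 16099.24 = 16355.44 s = 4.54 hours.

4.54 hours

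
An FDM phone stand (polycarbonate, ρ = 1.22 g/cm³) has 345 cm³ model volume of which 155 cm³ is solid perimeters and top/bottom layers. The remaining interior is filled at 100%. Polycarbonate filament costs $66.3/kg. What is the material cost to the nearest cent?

Volume inside the shell = 345 − 155, so 190 cm³.
Infill deposited = 1.00 × 190, so 190 cm³.
Deposited volume = 155 + 190 = 345 cm³.
Mass: 345 × 1.22 → 420.9 g.
Cost = 420.9 g / 1000 × $66.3/kg = $27.91.

$27.91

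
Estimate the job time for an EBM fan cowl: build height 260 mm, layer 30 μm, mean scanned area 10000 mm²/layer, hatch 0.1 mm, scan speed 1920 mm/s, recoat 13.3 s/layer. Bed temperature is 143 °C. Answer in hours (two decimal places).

157.41 hours

Layers = ⌈260/0.03⌉ = 8667.
Scan path per layer = 10000 / 0.1 = 100000 mm.
Beam time per layer = 100000 / 1920 = 52.0833 s.
Per-layer time: 52.0833 + 13.3 → 65.3833 s.
8667 layers × 65.3833 s/layer = 566677.0611 s, i.e. 157.41 hours.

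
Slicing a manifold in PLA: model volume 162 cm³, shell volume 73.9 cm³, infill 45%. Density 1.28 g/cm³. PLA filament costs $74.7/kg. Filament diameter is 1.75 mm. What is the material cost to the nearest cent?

Interior volume = 162 − 73.9 = 88.1 cm³.
Infill volume = 0.45 × 88.1 = 39.645 cm³.
Total printed volume = 73.9 + 39.645 = 113.545 cm³.
Mass = 113.545 × 1.28 = 145.3376 g.
Cost = 145.3376 g / 1000 × $74.7/kg = $10.86.

$10.86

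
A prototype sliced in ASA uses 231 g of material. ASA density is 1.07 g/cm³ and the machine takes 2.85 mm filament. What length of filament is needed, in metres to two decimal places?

Volume = 231 g / 1.07 g·cm⁻³ = 215.8879 cm³ = 215887.9 mm³.
Cross-section of 2.85 mm filament: π·(2.85/2)² = 6.3794 mm².
Length = 215887.9 / 6.3794 = 33841.41 mm = 33.84 m.

33.84 m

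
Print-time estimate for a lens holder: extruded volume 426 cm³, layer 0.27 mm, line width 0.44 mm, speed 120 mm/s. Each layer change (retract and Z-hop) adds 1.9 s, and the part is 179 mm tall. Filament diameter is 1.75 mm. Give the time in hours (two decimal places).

Line area: 0.27 × 0.44 → 0.1188 mm².
Path length: 426000 mm³ / 0.1188 mm² → 3585858.6 mm.
Print-move time: 3585858.6 / 120 → 29882.2 s.
Layer count = ceil(179 / 0.27) = 663.
Z-hop total: 663 × 1.9 → 1259.7 s.
Altogether 29882.2 + 1259.7 = 31141.9 s, i.e. 8.65 hours.

8.65 hours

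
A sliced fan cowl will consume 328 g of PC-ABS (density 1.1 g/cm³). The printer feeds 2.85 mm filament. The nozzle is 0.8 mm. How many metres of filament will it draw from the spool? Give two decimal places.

46.74 m

Extruded volume: 328/1.1 = 298.1818 cm³ (298181.8 mm³).
Filament cross-section = π × (2.85/2)² = 6.3794 mm².
L = V/A = 298181.8/6.3794 = 46741.35 mm → 46.74 m.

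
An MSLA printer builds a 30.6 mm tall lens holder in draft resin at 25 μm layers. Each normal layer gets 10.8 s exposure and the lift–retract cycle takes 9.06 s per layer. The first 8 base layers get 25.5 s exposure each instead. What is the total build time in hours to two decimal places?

6.79 hours

Layer count = ceil(30.6 / 0.025) = 1224.
Burn-in layers = 8 × (25.5 + 9.06) = 276.48 s.
Normal layers: 1216 × (10.8 + 9.06) → 24149.76 s.
Sum: 276.48 + 24149.76 = 24426.24 s → 6.79 hours.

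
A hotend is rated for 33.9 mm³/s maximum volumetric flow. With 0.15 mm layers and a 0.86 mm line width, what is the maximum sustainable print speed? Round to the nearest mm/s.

Bead cross-section = 0.15 × 0.86, so 0.129 mm².
Max speed = 33.9 / 0.129 = 262.79 ≈ 263 mm/s.

263 mm/s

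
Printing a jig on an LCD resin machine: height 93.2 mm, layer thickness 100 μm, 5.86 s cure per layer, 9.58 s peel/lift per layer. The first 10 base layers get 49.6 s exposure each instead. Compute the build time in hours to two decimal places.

4.12 hours

Layers = ⌈93.2/0.1⌉ = 932.
Burn-in layers: 10 × (49.6 + 9.58) → 591.8 s.
Normal layers = 922 × (5.86 + 9.58), so 14235.68 s.
Total = 591.8 + 14235.68 = 14827.48 s = 4.12 hours.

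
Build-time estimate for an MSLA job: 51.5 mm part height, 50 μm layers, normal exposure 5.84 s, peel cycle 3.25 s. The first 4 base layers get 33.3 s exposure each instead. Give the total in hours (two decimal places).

2.63 hours

Layers = ⌈51.5/0.05⌉ = 1030.
Base layers = 4 × (33.3 + 3.25), so 146.2 s.
Remaining layers: 1026 × (5.84 + 3.25) → 9326.34 s.
Total = 146.2 + 9326.34 = 9472.54 s = 2.63 hours.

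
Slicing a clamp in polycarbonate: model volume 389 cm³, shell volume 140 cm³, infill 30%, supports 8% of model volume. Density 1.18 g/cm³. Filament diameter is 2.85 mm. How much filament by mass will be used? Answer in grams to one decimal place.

290.1 g

Interior volume = 389 − 140 = 249 cm³.
Infill volume: 0.30 × 249 → 74.7 cm³.
Support = 0.08 × 389 = 31.12 cm³.
Total printed volume = 140 + 74.7 + 31.12, so 245.82 cm³.
Mass = 245.82 × 1.18 = 290.0676 g.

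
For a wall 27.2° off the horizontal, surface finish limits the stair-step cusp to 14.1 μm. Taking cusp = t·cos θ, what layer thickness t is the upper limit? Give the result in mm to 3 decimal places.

cos(27.2°) = 0.8894; t_max = 0.0141/0.8894 = 0.016 mm.

0.016 mm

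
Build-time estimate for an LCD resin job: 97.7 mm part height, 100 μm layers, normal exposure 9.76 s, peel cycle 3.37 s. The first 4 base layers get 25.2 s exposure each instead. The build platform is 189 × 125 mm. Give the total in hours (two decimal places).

3.58 hours

Layers = ⌈97.7/0.1⌉ = 977.
Base layers: 4 × (25.2 + 3.37) → 114.28 s.
Regular layers = 973 × (9.76 + 3.37), so 12775.49 s.
Sum: 114.28 + 12775.49 = 12889.77 s → 3.58 hours.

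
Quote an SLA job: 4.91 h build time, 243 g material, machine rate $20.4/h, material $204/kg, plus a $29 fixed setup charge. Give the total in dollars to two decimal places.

Machine-time cost: 20.4 × 4.91 → $100.164.
Feedstock cost = 204 × 243/1000, so $49.572.
Adding setup: 100.164 + 49.572 + 29 → 178.736 ≈ $178.74.

$178.74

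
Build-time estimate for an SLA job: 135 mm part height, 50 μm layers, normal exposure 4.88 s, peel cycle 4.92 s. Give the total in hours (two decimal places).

7.35 hours

Layers = ⌈135/0.05⌉ = 2700.
Each layer takes: 4.88 + 4.92 → 9.8 s.
Build time: 2700 × 9.8 s = 26460 s, i.e. 7.35 hours.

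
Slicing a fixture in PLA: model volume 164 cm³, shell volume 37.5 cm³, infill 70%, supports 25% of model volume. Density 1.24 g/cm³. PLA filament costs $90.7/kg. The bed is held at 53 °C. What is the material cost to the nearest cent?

Interior volume = 164 − 37.5 = 126.5 cm³.
Deposited infill: 0.70 × 126.5 → 88.55 cm³.
Support = 0.25 × 164, so 41 cm³.
Total extruded: 37.5 + 88.55 + 41 → 167.05 cm³.
Mass = 167.05 × 1.24 = 207.142 g.
Cost = 207.142 g / 1000 × $90.7/kg = $18.79.

$18.79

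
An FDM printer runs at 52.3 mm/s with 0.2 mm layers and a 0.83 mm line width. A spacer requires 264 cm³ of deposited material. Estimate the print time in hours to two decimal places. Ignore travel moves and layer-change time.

8.45 hours

Bead cross-section = 0.2 × 0.83 = 0.166 mm².
Total extruded path = 264000/0.166 = 1590361.4 mm.
Time extruding = 1590361.4 / 52.3, so 30408.4 s.
Converting: 30408.4 s = 8.45 hours.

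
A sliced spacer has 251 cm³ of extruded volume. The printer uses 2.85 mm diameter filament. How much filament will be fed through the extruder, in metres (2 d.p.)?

39.35 m

Cross-section of 2.85 mm filament: π·(2.85/2)² = 6.3794 mm².
Length = 251 cm³ / 6.3794 mm² = 251000 / 6.3794 = 39345.39 mm = 39.35 m.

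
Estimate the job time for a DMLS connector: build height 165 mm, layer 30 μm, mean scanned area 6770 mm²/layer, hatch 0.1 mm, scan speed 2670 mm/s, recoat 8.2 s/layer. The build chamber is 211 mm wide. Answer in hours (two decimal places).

Layers = ⌈165/0.03⌉ = 5500.
Per-layer scan distance = 6770 / 0.1, so 67700 mm.
Per-layer scan time: 67700 / 2670 → 25.3558 s.
Time per layer: 25.3558 + 8.2 → 33.5558 s.
5500 layers × 33.5558 s/layer = 184556.9 s, i.e. 51.27 hours.

51.27 hours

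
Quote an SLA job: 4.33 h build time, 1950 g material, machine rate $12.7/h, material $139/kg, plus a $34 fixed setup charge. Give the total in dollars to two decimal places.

$360.04

Machine-time cost = 12.7 × 4.33 = $54.991.
Feedstock cost = 139 × 1950/1000 = $271.05.
Adding setup: 54.991 + 271.05 + 34 → 360.041 ≈ $360.04.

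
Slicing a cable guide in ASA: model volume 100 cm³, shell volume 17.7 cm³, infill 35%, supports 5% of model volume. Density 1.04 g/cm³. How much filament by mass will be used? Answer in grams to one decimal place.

Infill region: 100 − 17.7 → 82.3 cm³.
Deposited infill: 0.35 × 82.3 → 28.805 cm³.
Support: 0.05 × 100 → 5 cm³.
Deposited volume = 17.7 + 28.805 + 5 = 51.505 cm³.
Mass: 51.505 × 1.04 → 53.5652 g.

53.6 g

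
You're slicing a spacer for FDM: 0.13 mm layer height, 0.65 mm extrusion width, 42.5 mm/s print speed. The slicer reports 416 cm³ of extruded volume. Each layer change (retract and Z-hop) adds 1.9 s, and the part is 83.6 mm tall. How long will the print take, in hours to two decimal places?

32.52 hours

Extrusion cross-section = 0.13 × 0.65 = 0.0845 mm².
Toolpath length = 416 cm³ / 0.0845 mm² = 416000 / 0.0845 = 4923076.9 mm.
Time extruding = 4923076.9 / 42.5 = 115837.1 s.
Number of layers: 83.6 / 0.13 → 644 (rounded up).
Non-print overhead = 644 × 1.9, so 1223.6 s.
Total = 115837.1 + 1223.6 = 117060.7 s = 32.52 hours.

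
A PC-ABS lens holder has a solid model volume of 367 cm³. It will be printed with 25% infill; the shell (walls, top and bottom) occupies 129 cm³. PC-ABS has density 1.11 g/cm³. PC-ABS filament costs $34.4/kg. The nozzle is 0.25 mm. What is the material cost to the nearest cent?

$7.20

Infill region = 367 − 129 = 238 cm³.
Deposited infill = 0.25 × 238, so 59.5 cm³.
Deposited volume = 129 + 59.5, so 188.5 cm³.
Mass = 188.5 × 1.11, so 209.235 g.
At $34.4/kg: 209.235/1000 × 34.4 = $7.20.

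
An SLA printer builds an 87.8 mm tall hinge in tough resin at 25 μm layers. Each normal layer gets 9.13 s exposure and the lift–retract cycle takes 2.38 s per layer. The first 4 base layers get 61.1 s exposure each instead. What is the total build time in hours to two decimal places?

Layer count = ceil(87.8 / 0.025) = 3512.
Burn-in layers = 4 × (61.1 + 2.38), so 253.92 s.
Regular layers = 3508 × (9.13 + 2.38) = 40377.08 s.
Sum: 253.92 + 40377.08 = 40631 s → 11.29 hours.

11.29 hours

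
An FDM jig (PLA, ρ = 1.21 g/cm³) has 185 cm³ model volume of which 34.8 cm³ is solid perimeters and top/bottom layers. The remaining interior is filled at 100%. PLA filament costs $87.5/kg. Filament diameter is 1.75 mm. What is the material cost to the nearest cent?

Infill region = 185 − 34.8 = 150.2 cm³.
Deposited infill: 1.00 × 150.2 → 150.2 cm³.
Deposited volume: 34.8 + 150.2 → 185 cm³.
Mass = 185 × 1.21 = 223.85 g.
Cost = 223.85 g / 1000 × $87.5/kg = $19.59.

$19.59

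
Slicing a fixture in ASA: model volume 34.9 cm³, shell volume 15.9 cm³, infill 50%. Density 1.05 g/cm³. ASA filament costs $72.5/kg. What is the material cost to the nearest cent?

Volume inside the shell = 34.9 − 15.9, so 19 cm³.
Infill volume = 0.50 × 19, so 9.5 cm³.
Deposited volume = 15.9 + 9.5, so 25.4 cm³.
Mass = 25.4 × 1.05 = 26.67 g.
Cost = 26.67 g / 1000 × $72.5/kg = $1.93.

$1.93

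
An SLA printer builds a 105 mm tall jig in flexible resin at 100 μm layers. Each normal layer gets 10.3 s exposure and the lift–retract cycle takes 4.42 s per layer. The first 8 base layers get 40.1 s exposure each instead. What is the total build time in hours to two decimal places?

Layer count = ceil(105 / 0.1) = 1050.
Burn-in layers = 8 × (40.1 + 4.42) = 356.16 s.
Regular layers = 1042 × (10.3 + 4.42) = 15338.24 s.
Sum: 356.16 + 15338.24 = 15694.4 s → 4.36 hours.

4.36 hours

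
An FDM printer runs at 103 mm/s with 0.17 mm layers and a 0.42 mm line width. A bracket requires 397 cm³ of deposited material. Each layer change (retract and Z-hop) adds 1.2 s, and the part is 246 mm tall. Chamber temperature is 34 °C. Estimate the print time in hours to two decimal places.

Line area = 0.17 × 0.42 = 0.0714 mm².
Path length: 397000 mm³ / 0.0714 mm² → 5560224.1 mm.
Print-move time = 5560224.1 / 103, so 53982.8 s.
Layer count = ceil(246 / 0.17) = 1448.
Z-hop total: 1448 × 1.2 → 1737.6 s.
Altogether 53982.8 + 1737.6 = 55720.4 s, i.e. 15.48 hours.

15.48 hours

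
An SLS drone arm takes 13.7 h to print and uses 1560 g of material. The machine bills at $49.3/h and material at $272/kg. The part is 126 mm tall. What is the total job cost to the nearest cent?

$1099.73

Machine-time cost: 49.3 × 13.7 → $675.41.
Material cost = 272 × 1560/1000, so $424.32.
Job cost: 675.41 + 424.32 = $1099.73.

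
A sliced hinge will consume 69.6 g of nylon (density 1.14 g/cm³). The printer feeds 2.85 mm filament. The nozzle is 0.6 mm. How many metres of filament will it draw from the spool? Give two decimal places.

9.57 m

Extruded volume: 69.6/1.14 = 61.0526 cm³ (61052.6 mm³).
Filament cross-section = π × (2.85/2)² = 6.3794 mm².
Length = 61052.6 / 6.3794 = 9570.27 mm = 9.57 m.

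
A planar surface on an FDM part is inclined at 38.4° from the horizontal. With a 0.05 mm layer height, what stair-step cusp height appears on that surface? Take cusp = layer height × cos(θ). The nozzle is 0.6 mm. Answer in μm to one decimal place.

h_c = t·cos θ = 0.05 × 0.7837 = 0.039185 mm (39.2 μm).

39.2 μm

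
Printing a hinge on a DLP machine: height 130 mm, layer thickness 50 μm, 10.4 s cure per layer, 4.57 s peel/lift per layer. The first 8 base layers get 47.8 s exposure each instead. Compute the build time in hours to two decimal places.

10.89 hours

Layer count = ceil(130 / 0.05) = 2600.
Bottom layers = 8 × (47.8 + 4.57), so 418.96 s.
Normal layers = 2592 × (10.4 + 4.57) = 38802.24 s.
Sum: 418.96 + 38802.24 = 39221.2 s → 10.89 hours.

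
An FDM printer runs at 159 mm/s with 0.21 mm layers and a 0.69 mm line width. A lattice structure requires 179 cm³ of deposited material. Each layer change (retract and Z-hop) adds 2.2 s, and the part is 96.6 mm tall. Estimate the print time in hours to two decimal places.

Extrusion cross-section: 0.21 × 0.69 → 0.1449 mm².
Toolpath length = 179 cm³ / 0.1449 mm² = 179000 / 0.1449 = 1235334.7 mm.
Extrusion time = 1235334.7 / 159 = 7769.4 s.
Layers = ⌈96.6/0.21⌉ = 460.
Z-hop total = 460 × 2.2 = 1012 s.
Total = 7769.4 + 1012 = 8781.4 s = 2.44 hours.

2.44 hours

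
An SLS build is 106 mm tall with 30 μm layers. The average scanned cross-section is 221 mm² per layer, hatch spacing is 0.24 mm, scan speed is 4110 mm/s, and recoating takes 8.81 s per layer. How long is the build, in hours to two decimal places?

8.87 hours

Layer count = ceil(106 / 0.03) = 3534.
Scan path per layer = 221 / 0.24, so 920.8 mm.
Scan time per layer: 920.8 / 4110 → 0.224 s.
Per-layer time = 0.224 + 8.81, so 9.034 s.
Total: 3534 × 9.034 s = 31926.156 s → 8.87 hours.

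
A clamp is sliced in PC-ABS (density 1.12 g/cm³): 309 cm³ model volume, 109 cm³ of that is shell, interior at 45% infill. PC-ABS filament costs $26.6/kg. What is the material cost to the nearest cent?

$5.93

Volume inside the shell = 309 − 109 = 200 cm³.
Infill deposited: 0.45 × 200 → 90 cm³.
Deposited volume = 109 + 90, so 199 cm³.
Mass = 199 × 1.12, so 222.88 g.
Cost = 222.88 g / 1000 × $26.6/kg = $5.93.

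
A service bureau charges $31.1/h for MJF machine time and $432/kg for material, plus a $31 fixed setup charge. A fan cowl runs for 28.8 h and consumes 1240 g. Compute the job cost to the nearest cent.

$1462.36

Time charge = 31.1 × 28.8, so $895.68.
Material charge = 432 × 1240/1000 = $535.68.
Adding setup: 895.68 + 535.68 + 31 → $1462.36.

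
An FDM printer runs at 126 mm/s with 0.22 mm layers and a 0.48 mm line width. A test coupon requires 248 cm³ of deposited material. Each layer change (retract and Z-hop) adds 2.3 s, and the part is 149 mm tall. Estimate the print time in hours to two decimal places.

Extrusion cross-section: 0.22 × 0.48 → 0.1056 mm².
Total extruded path = 248000/0.1056 = 2348484.8 mm.
Extrusion time = 2348484.8 / 126 = 18638.8 s.
Layers = ⌈149/0.22⌉ = 678.
Layer-change overhead = 678 × 2.3, so 1559.4 s.
Total = 18638.8 + 1559.4 = 20198.2 s = 5.61 hours.

5.61 hours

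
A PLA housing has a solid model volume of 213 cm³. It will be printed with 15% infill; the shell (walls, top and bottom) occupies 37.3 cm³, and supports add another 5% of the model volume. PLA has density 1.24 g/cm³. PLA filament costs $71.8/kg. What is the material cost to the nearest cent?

Infill region: 213 − 37.3 → 175.7 cm³.
Infill volume: 0.15 × 175.7 → 26.355 cm³.
Support = 0.05 × 213, so 10.65 cm³.
Deposited volume = 37.3 + 26.355 + 10.65 = 74.305 cm³.
Mass = 74.305 × 1.24 = 92.1382 g.
Cost = 92.1382 g / 1000 × $71.8/kg = $6.62.

$6.62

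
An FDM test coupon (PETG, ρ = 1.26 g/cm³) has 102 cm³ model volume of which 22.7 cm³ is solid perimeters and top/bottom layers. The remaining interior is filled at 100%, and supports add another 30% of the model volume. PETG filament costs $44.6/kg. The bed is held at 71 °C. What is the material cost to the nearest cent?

Volume inside the shell = 102 − 22.7 = 79.3 cm³.
Infill deposited = 1.00 × 79.3, so 79.3 cm³.
Support = 0.30 × 102, so 30.6 cm³.
Total printed volume = 22.7 + 79.3 + 30.6 = 132.6 cm³.
Mass = 132.6 × 1.26 = 167.076 g.
Cost = 167.076 g / 1000 × $44.6/kg = $7.45.

$7.45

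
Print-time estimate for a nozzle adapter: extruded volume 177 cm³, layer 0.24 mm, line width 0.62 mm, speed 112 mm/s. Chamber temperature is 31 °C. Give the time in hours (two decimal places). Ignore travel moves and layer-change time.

Extrusion cross-section = 0.24 × 0.62, so 0.1488 mm².
Total extruded path = 177000/0.1488 = 1189516.1 mm.
Print-move time: 1189516.1 / 112 → 10620.7 s.
That's 10620.7 s → 2.95 hours.

2.95 hours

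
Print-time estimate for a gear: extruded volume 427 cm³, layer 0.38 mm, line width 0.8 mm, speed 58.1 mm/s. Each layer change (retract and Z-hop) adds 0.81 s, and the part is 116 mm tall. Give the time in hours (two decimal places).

Bead cross-section: 0.38 × 0.8 → 0.304 mm².
Total extruded path = 427000/0.304 = 1404605.3 mm.
Extrusion time = 1404605.3 / 58.1 = 24175.7 s.
Layer count = ceil(116 / 0.38) = 306.
Layer-change overhead = 306 × 0.81, so 247.86 s.
Total = 24175.7 + 247.86 = 24423.56 s = 6.78 hours.

6.78 hours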